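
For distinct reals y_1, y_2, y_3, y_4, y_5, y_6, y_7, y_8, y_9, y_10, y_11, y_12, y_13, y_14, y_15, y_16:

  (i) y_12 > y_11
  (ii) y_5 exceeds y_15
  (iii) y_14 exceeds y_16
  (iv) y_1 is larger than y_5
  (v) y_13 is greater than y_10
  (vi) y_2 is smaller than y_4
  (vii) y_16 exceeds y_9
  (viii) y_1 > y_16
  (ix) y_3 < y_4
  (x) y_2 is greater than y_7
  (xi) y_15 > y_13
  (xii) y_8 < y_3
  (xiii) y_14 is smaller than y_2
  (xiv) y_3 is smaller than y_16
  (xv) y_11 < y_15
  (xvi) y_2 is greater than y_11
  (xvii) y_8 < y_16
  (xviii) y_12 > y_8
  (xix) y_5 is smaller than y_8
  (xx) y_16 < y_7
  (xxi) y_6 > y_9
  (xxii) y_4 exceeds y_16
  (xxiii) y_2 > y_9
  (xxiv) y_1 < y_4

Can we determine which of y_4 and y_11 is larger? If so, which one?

Following the relations from y_11: y_11 < y_15 < y_5 < y_8 < y_3 < y_16 < y_14 < y_2 < y_4.
So y_4 is larger.

y_4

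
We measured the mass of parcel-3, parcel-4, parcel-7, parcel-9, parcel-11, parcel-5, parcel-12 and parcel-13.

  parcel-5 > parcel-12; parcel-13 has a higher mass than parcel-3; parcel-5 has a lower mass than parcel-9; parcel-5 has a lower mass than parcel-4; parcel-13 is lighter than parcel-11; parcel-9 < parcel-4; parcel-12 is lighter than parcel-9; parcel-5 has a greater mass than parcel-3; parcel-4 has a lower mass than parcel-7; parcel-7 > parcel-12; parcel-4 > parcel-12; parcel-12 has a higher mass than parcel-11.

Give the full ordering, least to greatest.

Each adjacent pair is fixed by a given relation: parcel-3 < parcel-13; parcel-13 < parcel-11; parcel-11 < parcel-12; parcel-12 < parcel-5; parcel-5 < parcel-9; parcel-9 < parcel-4; parcel-4 < parcel-7. Chaining them end to end gives the full order.

parcel-3 < parcel-13 < parcel-11 < parcel-12 < parcel-5 < parcel-9 < parcel-4 < parcel-7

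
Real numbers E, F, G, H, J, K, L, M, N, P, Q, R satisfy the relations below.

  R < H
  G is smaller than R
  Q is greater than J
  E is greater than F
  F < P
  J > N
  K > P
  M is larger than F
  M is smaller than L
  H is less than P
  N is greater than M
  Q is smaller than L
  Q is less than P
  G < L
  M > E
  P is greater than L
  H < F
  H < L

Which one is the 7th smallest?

N

Piecing the relations together gives one ordering: G < R < H < F < E < M < N < J < Q < L < P < K.
Counting 7 from the smallest end gives N.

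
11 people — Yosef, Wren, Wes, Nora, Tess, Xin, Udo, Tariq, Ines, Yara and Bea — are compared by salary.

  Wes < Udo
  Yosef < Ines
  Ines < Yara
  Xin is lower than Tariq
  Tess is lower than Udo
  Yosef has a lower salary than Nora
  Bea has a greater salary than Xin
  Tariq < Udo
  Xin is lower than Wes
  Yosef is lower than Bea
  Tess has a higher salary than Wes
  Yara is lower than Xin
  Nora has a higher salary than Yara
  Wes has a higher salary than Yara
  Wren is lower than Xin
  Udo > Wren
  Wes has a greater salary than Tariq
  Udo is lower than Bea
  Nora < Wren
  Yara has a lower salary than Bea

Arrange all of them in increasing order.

Yosef < Ines < Yara < Nora < Wren < Xin < Tariq < Wes < Tess < Udo < Bea

Nothing is placed below Yosef, so it is least; from there Yosef < Ines; Ines < Yara; Yara < Nora; Nora < Wren; Wren < Xin; Xin < Tariq; Tariq < Wes; Wes < Tess; Tess < Udo; Udo < Bea, each given directly.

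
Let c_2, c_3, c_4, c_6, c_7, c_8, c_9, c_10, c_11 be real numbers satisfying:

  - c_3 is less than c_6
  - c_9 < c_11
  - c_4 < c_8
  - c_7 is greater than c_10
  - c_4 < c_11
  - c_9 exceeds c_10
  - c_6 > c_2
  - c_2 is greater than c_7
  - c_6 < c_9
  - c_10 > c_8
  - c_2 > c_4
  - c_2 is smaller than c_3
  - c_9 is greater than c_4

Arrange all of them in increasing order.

Each adjacent pair is fixed by a given relation: c_4 < c_8; c_8 < c_10; c_10 < c_7; c_7 < c_2; c_2 < c_3; c_3 < c_6; c_6 < c_9; c_9 < c_11. Chaining them end to end gives the full order.

c_4 < c_8 < c_10 < c_7 < c_2 < c_3 < c_6 < c_9 < c_11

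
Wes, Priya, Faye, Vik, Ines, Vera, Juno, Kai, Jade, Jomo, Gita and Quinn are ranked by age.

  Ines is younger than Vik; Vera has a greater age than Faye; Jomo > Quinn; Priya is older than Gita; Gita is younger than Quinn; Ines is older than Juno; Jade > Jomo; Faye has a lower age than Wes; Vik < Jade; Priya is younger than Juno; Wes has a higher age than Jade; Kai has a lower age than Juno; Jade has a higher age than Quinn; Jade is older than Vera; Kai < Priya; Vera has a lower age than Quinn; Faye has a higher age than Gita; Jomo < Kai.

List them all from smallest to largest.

Each adjacent pair is fixed by a given relation: Gita < Faye; Faye < Vera; Vera < Quinn; Quinn < Jomo; Jomo < Kai; Kai < Priya; Priya < Juno; Juno < Ines; Ines < Vik; Vik < Jade; Jade < Wes. Chaining them end to end gives the full order.

Gita < Faye < Vera < Quinn < Jomo < Kai < Priya < Juno < Ines < Vik < Jade < Wes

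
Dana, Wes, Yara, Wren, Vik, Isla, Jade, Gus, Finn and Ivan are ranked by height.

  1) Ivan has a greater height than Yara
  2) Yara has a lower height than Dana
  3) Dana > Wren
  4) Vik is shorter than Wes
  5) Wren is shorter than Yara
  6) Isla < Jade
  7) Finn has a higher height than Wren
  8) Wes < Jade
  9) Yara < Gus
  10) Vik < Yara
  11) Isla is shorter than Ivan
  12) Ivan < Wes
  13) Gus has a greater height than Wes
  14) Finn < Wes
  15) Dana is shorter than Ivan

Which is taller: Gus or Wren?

Gus

Wren < Yara and Yara < Dana give Wren < Dana.
With Dana < Ivan: Wren < Yara < Dana < Ivan.
With Ivan < Wes: Wren < Yara < Dana < Ivan < Wes.
Then Wes < Gus extends the chain to Gus.
So Wren < Gus; Gus is the taller of the two.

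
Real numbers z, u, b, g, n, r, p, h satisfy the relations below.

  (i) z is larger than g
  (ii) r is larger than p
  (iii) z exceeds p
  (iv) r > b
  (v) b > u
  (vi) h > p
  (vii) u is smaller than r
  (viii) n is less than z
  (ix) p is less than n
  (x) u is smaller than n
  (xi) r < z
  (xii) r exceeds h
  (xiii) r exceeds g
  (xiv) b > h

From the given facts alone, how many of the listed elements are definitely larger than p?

From p the given relations immediately reach n, h, r, z.
From those, b — 5 in total.
Nothing else is reachable above p; 5 in all.

5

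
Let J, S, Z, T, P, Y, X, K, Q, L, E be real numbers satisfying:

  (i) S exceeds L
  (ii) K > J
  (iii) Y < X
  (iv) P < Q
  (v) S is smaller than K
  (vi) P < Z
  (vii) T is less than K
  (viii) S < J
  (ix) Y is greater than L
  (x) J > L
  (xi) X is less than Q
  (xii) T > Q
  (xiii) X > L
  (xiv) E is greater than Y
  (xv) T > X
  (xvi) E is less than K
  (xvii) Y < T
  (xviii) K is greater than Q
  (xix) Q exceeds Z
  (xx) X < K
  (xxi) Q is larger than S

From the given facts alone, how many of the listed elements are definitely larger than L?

8

Directly above L: Y, X, S, J.
One step further: E, Q, T, K (8 so far).
No other element is forced above L by the given relations, so the count is 8.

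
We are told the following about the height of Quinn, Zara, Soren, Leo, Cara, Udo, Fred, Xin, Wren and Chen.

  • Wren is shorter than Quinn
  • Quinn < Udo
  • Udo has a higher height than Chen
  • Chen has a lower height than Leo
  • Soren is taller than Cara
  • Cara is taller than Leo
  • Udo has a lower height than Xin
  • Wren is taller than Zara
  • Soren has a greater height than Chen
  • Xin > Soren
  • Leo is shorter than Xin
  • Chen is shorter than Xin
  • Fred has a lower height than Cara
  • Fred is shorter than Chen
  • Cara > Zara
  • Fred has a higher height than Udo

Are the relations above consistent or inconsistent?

inconsistent

We have Chen < Udo stated directly, yet also Udo < Fred < Chen by chaining the others — so Udo < Chen. Contradiction.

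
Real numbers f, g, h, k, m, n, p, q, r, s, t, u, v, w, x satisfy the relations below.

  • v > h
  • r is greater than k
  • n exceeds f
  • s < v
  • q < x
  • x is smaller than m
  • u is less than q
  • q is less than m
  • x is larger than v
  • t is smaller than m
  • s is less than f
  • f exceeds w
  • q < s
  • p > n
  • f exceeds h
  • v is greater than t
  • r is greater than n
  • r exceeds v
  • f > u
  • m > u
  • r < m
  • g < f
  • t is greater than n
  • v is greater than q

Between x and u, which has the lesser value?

u

The relevant relations are u < q; q < s; s < f; f < n; n < t; t < v; v < x.
Together: u < q < s < f < n < t < v < x.
So u < x; u is the smaller of the two.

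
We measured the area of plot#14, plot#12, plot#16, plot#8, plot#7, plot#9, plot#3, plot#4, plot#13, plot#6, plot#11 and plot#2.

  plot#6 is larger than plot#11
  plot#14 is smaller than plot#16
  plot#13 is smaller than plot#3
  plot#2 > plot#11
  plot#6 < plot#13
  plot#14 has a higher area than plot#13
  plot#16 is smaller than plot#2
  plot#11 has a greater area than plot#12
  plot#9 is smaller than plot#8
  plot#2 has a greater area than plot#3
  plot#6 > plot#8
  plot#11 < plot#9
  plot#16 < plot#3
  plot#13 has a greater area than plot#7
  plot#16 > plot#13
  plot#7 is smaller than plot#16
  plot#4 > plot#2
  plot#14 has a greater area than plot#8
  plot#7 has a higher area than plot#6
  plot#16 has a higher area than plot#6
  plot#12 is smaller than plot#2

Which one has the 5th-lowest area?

Chaining the given pairs: plot#12 < plot#11 < plot#9 < plot#8 < plot#6 < plot#7 < plot#13 < plot#14 < plot#16 < plot#3 < plot#2 < plot#4.
The 5th smallest is plot#6.

plot#6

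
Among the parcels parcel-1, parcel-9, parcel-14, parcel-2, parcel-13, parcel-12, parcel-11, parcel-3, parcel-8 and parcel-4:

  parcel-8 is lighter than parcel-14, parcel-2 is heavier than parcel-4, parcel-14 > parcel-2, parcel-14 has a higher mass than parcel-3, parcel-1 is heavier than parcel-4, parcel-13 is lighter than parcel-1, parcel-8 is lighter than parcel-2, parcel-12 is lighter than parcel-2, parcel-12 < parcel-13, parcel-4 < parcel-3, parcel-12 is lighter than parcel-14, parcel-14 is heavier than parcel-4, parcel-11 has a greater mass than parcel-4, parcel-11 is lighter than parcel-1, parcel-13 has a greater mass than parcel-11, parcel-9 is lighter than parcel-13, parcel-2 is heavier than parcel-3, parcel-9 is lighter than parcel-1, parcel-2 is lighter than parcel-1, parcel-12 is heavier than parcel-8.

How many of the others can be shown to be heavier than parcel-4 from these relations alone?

From parcel-4 the given relations immediately reach parcel-3, parcel-2, parcel-11, parcel-14, parcel-1.
From those, parcel-13 — 6 in total.
Nothing else is reachable above parcel-4; 6 in all.

6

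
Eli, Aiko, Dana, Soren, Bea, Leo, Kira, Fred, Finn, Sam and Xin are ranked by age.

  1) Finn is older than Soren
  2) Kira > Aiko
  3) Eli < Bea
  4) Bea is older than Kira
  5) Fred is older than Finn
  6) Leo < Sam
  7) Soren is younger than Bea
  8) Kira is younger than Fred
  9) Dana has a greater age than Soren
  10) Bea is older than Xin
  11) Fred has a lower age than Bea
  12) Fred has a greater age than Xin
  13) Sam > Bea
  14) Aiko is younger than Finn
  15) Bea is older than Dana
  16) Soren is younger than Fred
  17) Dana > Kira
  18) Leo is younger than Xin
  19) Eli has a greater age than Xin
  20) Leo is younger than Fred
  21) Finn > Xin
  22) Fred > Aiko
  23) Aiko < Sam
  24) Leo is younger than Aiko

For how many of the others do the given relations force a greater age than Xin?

5

From Xin the given relations immediately reach Eli, Finn, Fred, Bea.
From those, Sam — 5 in total.
No other element is forced above Xin by the given relations, so the count is 5.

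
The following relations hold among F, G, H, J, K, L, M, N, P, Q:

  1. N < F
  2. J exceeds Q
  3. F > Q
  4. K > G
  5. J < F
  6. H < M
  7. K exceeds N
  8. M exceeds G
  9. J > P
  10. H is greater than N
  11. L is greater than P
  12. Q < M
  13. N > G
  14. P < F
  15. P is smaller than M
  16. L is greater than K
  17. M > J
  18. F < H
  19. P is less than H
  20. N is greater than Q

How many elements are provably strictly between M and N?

The relations place N below M. An element lies strictly between them when it is forced above N and also forced below M.
Above N: {K, F, H, L}. Below M: {P, Q, G, J, F, H}.
Intersection: {F, H} — 2.

2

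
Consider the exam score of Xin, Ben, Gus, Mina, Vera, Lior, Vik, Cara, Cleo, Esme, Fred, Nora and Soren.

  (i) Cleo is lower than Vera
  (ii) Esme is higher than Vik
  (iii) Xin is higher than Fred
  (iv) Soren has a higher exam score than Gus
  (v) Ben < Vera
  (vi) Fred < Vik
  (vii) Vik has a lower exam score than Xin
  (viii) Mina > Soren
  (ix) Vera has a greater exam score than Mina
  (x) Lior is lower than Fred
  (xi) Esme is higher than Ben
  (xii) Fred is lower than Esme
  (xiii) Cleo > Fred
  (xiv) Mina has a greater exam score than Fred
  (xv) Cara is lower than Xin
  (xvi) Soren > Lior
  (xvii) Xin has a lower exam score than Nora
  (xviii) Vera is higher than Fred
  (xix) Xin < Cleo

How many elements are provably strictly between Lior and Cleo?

The relations place Lior below Cleo. An element lies strictly between them when it is forced above Lior and also forced below Cleo.
Above Lior: {Fred, Vik, Soren, Mina, Esme, Xin, Nora, Vera}. Below Cleo: {Fred, Vik, Cara, Xin}.
Intersection: {Fred, Vik, Xin} — 3.

3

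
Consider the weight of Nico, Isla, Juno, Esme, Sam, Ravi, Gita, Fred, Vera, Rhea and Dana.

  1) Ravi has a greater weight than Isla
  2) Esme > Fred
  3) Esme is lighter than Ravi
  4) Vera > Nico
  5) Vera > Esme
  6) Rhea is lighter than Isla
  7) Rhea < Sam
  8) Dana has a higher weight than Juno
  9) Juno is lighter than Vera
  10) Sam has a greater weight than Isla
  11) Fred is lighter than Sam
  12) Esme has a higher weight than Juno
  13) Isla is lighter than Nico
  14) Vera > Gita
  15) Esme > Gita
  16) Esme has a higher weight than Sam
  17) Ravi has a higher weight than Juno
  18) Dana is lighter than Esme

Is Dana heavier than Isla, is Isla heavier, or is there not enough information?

undetermined

Following every chain through Isla: above Isla we get Nico, Sam, Esme, Vera, Ravi; below Isla we get Rhea.
Dana is not reached, and no chain runs the other way from Dana to Isla.
So the given relations leave the order of Isla and Dana undetermined.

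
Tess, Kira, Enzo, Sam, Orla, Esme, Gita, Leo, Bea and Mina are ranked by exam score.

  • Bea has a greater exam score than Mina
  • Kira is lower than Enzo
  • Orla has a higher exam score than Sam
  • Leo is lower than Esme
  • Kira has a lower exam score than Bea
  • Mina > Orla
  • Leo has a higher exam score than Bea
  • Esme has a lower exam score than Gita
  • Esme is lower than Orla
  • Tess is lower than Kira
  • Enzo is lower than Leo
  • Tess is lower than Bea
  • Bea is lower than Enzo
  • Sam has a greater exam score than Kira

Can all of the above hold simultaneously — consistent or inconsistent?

We have Esme < Orla stated directly, yet also Orla < Mina < Bea < Enzo < Leo < Esme by chaining the others — so Orla < Esme. Contradiction.

inconsistent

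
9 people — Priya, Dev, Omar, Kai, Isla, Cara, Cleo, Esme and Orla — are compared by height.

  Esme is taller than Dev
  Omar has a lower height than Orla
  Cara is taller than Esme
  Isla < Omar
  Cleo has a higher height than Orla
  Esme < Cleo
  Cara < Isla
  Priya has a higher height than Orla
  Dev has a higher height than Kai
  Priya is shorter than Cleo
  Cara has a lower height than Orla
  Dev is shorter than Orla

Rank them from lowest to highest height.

The consecutive links are each given: Kai < Dev; Dev < Esme; Esme < Cara; Cara < Isla; Isla < Omar; Omar < Orla; Orla < Priya; Priya < Cleo.

Kai < Dev < Esme < Cara < Isla < Omar < Orla < Priya < Cleo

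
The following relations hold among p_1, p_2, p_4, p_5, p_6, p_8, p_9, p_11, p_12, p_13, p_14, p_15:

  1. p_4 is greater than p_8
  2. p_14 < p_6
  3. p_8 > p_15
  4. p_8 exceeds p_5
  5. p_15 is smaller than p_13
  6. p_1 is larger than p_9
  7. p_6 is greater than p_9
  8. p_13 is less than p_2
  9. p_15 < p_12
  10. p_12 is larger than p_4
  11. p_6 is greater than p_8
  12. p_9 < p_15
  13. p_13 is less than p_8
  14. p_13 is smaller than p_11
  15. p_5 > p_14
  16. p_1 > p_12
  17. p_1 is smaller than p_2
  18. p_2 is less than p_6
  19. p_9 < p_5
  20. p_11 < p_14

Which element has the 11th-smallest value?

p_2

The consecutive relations fix a unique order: p_9 < p_15 < p_13 < p_11 < p_14 < p_5 < p_8 < p_4 < p_12 < p_1 < p_2 < p_6.
The 11th smallest is p_2.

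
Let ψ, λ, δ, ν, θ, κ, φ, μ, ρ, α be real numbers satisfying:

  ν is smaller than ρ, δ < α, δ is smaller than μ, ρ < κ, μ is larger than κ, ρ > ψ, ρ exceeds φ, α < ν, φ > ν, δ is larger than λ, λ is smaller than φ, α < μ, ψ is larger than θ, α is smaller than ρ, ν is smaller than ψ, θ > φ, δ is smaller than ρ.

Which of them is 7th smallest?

ψ

The consecutive relations fix a unique order: λ < δ < α < ν < φ < θ < ψ < ρ < κ < μ.
Counting 7 from the smallest end gives ψ.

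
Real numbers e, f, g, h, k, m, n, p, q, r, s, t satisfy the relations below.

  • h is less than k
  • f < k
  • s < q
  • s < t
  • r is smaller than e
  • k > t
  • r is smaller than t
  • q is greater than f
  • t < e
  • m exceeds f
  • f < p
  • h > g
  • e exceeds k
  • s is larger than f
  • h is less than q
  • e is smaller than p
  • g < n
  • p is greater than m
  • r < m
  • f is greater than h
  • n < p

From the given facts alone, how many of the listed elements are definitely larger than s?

5

From s the given relations immediately reach q, t.
From those, k, e — 4 in total.
From those, p — 5 in total.
Nothing else is reachable above s; 5 in all.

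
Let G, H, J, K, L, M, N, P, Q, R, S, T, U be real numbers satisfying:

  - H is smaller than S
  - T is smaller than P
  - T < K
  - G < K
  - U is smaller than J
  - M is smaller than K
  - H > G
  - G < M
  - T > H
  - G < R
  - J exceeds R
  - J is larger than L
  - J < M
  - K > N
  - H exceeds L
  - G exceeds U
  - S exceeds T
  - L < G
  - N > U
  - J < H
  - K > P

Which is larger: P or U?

The relevant relations are U < G; G < R; R < J; J < H; H < T; T < P.
Together: U < G < R < J < H < T < P.
So U < P; P is the larger of the two.

P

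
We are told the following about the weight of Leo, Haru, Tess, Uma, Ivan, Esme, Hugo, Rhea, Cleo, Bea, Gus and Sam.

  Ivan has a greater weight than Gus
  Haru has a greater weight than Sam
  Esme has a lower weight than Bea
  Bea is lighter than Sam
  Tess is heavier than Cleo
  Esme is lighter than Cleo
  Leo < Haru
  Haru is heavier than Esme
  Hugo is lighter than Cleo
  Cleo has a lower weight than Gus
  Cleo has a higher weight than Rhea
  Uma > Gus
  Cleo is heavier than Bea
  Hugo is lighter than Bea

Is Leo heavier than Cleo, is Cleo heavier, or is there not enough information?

Following every chain through Leo: above Leo we get Haru.
Cleo is not reached, and no chain runs the other way from Cleo to Leo.
So the given relations leave the order of Leo and Cleo undetermined.

undetermined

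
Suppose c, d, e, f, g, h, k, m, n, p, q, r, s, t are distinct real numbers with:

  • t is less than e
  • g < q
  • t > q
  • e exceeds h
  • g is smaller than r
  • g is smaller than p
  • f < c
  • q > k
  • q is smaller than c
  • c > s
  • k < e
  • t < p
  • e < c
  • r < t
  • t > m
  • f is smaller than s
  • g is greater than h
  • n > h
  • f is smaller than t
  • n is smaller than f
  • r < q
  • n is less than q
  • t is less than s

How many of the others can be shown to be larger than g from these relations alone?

7

From g the given relations immediately reach r, q, p.
From those, t, c — 5 in total.
From those, e, s — 7 in total.
No other element is forced above g by the given relations, so the count is 7.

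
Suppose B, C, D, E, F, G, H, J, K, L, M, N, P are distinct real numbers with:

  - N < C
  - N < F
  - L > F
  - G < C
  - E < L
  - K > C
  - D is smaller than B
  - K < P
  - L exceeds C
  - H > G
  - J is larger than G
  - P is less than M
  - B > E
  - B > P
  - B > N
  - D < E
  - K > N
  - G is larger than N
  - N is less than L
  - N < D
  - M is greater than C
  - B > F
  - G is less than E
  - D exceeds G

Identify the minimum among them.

N

Chaining upward from N: directly above it, G, D, F, C, L, K, B; then J, E, H, P, M.
That covers every other element, and nothing is given below N, so N is the minimum.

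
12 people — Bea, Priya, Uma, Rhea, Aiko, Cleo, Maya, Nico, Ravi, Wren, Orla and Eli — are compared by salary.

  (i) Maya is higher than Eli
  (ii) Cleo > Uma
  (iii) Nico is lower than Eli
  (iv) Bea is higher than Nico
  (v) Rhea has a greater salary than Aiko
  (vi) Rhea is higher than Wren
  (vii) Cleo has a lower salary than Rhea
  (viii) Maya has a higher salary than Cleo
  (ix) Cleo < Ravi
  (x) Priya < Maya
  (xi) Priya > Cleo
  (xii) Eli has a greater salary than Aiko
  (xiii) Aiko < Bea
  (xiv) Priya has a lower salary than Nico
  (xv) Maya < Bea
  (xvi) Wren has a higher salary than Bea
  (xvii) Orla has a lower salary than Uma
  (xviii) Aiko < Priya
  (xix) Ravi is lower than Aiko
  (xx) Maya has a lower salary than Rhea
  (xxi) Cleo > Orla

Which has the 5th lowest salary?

Aiko

The consecutive relations fix a unique order: Orla < Uma < Cleo < Ravi < Aiko < Priya < Nico < Eli < Maya < Bea < Wren < Rhea.
Counting 5 from the smallest end gives Aiko.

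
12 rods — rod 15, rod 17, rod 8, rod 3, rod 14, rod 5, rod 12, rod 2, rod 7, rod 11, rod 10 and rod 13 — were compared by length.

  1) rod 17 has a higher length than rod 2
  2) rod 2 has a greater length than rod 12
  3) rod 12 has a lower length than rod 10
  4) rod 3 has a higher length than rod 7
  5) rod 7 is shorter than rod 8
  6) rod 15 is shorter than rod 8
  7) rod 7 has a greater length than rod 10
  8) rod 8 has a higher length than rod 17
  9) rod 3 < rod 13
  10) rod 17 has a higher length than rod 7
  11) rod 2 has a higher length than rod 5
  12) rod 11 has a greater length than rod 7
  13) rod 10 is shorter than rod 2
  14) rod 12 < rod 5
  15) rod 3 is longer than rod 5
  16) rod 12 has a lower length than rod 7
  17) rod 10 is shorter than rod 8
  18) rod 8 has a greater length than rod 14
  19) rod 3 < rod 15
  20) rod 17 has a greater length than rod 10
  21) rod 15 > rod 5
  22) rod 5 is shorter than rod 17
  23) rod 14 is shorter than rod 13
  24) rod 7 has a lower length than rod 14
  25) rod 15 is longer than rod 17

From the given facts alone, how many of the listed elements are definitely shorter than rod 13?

6

The elements the relations force below rod 13 are rod 12, rod 10, rod 5, rod 7, rod 3, rod 14 — no chain reaches any other.
That is 6.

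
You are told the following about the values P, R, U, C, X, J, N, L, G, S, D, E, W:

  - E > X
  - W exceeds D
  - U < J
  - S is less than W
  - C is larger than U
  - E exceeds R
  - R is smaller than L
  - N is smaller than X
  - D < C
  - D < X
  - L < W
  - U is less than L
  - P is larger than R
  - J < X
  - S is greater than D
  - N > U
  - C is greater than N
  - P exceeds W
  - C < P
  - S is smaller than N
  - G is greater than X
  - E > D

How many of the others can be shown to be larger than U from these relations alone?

Directly above U: L, N, J, C.
One step further: W, X, P (7 so far).
One step further: E, G (9 so far).
Nothing else is reachable above U; 9 in all.

9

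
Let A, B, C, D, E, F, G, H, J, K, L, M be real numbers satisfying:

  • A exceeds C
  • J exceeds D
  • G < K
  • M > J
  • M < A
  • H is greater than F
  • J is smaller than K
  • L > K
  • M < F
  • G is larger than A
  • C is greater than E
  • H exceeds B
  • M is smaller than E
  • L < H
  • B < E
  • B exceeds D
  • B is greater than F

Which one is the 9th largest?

The consecutive relations fix a unique order: D < J < M < F < B < E < C < A < G < K < L < H.
The 9th largest is F.

F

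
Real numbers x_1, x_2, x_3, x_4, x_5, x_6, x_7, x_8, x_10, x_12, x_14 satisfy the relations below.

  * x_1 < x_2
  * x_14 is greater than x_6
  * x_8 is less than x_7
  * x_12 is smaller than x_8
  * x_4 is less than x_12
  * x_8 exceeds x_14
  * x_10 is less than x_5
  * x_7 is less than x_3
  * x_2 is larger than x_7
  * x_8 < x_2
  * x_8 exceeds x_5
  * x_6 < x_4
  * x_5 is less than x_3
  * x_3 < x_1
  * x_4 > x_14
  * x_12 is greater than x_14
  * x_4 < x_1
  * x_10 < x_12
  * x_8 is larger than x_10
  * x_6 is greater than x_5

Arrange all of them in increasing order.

The consecutive links are each given: x_10 < x_5; x_5 < x_6; x_6 < x_14; x_14 < x_4; x_4 < x_12; x_12 < x_8; x_8 < x_7; x_7 < x_3; x_3 < x_1; x_1 < x_2.

x_10 < x_5 < x_6 < x_14 < x_4 < x_12 < x_8 < x_7 < x_3 < x_1 < x_2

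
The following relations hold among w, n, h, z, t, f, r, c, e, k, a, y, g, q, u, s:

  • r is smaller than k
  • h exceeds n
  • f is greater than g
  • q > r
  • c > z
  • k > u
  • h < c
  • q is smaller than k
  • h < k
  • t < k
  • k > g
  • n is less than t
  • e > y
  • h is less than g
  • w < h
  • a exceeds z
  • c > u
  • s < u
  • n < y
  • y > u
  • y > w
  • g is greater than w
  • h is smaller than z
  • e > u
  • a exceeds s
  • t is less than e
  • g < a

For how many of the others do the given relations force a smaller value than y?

From y the given relations immediately reach n, w, u.
From those, s — 4 in total.
Nothing else is reachable below y; 4 in all.

4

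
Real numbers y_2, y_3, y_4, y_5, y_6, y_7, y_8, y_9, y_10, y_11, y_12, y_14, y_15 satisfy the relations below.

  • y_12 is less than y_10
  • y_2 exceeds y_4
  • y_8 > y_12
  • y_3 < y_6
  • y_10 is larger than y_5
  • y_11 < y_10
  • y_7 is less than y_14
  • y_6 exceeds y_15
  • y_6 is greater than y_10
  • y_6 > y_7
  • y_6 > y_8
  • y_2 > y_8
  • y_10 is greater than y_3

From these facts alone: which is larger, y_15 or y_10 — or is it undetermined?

Following every chain through y_10: above y_10 we get y_6; below y_10 we get y_12, y_11, y_3, y_5.
y_15 is not reached, and no chain runs the other way from y_15 to y_10.
So the given relations leave the order of y_10 and y_15 undetermined.

undetermined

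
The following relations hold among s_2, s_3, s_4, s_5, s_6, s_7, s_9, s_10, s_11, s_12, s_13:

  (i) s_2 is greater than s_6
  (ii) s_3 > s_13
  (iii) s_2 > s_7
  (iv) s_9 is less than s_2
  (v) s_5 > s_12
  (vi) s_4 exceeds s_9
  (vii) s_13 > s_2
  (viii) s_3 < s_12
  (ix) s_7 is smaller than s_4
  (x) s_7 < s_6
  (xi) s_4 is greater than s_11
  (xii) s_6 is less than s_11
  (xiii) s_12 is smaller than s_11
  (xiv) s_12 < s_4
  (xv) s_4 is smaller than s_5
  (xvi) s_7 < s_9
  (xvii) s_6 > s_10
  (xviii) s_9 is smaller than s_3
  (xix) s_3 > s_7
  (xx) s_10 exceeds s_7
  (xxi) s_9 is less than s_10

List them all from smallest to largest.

The consecutive links are each given: s_7 < s_9; s_9 < s_10; s_10 < s_6; s_6 < s_2; s_2 < s_13; s_13 < s_3; s_3 < s_12; s_12 < s_11; s_11 < s_4; s_4 < s_5.

s_7 < s_9 < s_10 < s_6 < s_2 < s_13 < s_3 < s_12 < s_11 < s_4 < s_5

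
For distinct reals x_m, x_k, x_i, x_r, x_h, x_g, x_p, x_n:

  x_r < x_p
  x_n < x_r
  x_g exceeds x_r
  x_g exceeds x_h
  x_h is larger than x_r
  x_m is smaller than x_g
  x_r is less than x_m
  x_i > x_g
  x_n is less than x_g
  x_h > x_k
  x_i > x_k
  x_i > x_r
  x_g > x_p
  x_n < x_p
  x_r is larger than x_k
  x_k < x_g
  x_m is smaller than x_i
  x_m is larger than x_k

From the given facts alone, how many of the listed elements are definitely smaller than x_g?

The elements the relations force below x_g are x_n, x_k, x_r, x_m, x_h, x_p — no chain reaches any other.
That is 6.

6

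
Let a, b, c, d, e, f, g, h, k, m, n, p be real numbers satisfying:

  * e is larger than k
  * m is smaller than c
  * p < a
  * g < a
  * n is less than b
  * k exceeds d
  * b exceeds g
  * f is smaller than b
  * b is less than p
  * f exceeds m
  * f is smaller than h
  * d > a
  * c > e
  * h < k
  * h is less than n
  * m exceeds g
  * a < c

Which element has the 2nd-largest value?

e

Chaining the given pairs: g < m < f < h < n < b < p < a < d < k < e < c.
Counting 2 from the largest end gives e.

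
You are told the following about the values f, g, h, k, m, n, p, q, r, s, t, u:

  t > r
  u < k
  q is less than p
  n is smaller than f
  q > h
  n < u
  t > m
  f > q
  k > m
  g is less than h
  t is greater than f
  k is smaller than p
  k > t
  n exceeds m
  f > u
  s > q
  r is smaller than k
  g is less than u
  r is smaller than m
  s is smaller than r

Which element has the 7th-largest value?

The consecutive relations fix a unique order: g < h < q < s < r < m < n < u < f < t < k < p.
The 7th largest is m.

m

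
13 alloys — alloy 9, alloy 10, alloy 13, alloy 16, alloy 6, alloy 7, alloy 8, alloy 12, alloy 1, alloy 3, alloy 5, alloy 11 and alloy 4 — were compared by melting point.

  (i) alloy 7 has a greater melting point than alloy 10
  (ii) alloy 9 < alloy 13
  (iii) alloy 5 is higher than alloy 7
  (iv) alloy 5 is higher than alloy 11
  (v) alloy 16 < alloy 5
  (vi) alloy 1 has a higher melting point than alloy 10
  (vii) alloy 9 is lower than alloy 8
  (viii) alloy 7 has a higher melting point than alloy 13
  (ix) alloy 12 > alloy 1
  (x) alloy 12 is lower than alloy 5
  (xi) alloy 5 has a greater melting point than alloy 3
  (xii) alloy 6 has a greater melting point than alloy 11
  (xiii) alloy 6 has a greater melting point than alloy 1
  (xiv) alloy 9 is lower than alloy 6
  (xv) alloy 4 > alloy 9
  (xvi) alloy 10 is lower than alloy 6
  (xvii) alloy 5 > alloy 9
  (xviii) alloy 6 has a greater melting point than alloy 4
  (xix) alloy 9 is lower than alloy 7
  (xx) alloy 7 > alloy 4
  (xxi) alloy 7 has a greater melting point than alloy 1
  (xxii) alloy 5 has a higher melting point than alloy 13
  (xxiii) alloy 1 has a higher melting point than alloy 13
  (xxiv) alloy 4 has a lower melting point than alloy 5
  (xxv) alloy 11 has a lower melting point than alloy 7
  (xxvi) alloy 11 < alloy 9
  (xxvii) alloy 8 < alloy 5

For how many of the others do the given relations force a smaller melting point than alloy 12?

Directly below alloy 12: alloy 1.
One step further: alloy 10, alloy 13 (3 so far).
One step further: alloy 9 (4 so far).
One step further: alloy 11 (5 so far).
Nothing else is reachable below alloy 12; 5 in all.

5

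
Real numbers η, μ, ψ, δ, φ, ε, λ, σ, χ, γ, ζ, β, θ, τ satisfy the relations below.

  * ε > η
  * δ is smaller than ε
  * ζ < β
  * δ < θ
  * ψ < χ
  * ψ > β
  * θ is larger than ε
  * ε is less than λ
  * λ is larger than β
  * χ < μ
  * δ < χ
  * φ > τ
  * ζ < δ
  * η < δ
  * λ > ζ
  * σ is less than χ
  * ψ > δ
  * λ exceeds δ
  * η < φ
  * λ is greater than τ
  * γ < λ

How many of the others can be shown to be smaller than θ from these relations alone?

4

From θ the given relations immediately reach δ, ε.
From those, η, ζ — 4 in total.
No other element is forced below θ by the given relations, so the count is 4.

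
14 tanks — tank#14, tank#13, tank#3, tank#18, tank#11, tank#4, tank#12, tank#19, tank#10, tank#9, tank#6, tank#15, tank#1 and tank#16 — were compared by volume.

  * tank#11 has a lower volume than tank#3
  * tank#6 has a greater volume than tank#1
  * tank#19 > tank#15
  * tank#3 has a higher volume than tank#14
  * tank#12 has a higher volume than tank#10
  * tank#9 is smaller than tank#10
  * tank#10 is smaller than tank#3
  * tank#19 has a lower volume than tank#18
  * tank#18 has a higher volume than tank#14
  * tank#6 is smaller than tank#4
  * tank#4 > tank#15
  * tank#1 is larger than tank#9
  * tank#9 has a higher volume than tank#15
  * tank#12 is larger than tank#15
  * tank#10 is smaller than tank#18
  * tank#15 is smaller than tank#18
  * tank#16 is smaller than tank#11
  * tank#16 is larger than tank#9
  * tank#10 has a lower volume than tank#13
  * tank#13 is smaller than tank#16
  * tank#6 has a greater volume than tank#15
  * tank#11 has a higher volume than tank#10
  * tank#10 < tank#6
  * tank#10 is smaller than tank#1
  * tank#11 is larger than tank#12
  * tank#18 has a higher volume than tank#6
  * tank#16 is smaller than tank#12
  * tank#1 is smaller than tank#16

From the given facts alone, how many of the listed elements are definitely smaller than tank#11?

From tank#11 the given relations immediately reach tank#10, tank#16, tank#12.
From those, tank#15, tank#9, tank#13, tank#1 — 7 in total.
Nothing else is reachable below tank#11; 7 in all.

7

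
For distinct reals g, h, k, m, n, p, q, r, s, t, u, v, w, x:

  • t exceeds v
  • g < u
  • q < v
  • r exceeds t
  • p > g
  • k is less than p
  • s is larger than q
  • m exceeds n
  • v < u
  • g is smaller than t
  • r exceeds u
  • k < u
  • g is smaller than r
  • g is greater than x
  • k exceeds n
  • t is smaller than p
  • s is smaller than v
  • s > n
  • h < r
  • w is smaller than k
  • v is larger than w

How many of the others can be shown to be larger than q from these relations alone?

6

From q the given relations immediately reach s, v.
From those, t, u — 4 in total.
From those, p, r — 6 in total.
No other element is forced above q by the given relations, so the count is 6.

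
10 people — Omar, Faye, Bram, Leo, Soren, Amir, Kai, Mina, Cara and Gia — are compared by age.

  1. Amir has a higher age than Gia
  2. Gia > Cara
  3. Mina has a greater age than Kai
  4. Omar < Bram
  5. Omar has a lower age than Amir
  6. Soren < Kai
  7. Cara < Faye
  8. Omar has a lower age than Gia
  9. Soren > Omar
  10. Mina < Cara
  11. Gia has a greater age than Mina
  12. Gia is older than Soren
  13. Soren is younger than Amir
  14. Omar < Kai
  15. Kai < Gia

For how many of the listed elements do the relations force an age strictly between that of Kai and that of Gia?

The relations place Kai below Gia. An element lies strictly between them when it is forced above Kai and also forced below Gia.
Above Kai: {Mina, Cara, Faye, Amir}. Below Gia: {Omar, Soren, Mina, Cara}.
Intersection: {Mina, Cara} — 2.

2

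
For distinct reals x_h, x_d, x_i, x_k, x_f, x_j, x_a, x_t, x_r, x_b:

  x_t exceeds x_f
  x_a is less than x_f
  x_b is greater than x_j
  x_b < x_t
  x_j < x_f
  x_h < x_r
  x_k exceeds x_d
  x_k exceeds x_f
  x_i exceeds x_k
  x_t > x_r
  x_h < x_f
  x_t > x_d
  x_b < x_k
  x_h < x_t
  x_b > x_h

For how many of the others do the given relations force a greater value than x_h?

The elements the relations force above x_h are x_r, x_b, x_f, x_t, x_k, x_i — no chain reaches any other.
That is 6.

6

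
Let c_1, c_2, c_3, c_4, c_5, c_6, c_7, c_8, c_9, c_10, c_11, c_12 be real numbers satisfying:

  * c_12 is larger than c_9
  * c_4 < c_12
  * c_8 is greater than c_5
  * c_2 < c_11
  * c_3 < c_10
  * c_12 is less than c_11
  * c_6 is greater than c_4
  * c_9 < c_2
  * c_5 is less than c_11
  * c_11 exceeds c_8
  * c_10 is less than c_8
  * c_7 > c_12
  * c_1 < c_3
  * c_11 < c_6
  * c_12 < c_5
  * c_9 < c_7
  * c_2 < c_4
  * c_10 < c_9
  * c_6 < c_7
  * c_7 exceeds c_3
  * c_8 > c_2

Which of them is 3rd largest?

c_11

The consecutive relations fix a unique order: c_1 < c_3 < c_10 < c_9 < c_2 < c_4 < c_12 < c_5 < c_8 < c_11 < c_6 < c_7.
Counting 3 from the largest end gives c_11.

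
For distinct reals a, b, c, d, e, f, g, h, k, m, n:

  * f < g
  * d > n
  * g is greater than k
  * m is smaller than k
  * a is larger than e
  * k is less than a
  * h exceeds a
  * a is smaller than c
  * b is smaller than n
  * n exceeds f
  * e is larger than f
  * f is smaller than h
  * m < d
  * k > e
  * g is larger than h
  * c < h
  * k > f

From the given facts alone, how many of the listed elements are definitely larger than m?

6

The elements the relations force above m are d, k, a, c, h, g — no chain reaches any other.
That is 6.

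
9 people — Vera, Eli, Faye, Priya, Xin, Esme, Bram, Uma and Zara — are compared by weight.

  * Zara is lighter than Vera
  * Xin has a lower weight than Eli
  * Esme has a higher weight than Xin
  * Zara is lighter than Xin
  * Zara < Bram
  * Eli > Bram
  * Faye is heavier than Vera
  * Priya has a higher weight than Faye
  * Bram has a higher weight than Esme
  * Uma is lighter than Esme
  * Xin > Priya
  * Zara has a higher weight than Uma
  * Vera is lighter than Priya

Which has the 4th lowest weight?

Faye

Chaining the given pairs: Uma < Zara < Vera < Faye < Priya < Xin < Esme < Bram < Eli.
The 4th smallest is Faye.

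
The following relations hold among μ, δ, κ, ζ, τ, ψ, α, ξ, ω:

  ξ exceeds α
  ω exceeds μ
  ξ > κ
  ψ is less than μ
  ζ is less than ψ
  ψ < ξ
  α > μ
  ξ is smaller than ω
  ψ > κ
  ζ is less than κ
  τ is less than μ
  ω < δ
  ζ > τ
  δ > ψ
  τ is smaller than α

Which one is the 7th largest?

The consecutive relations fix a unique order: τ < ζ < κ < ψ < μ < α < ξ < ω < δ.
The 7th largest is κ.

κ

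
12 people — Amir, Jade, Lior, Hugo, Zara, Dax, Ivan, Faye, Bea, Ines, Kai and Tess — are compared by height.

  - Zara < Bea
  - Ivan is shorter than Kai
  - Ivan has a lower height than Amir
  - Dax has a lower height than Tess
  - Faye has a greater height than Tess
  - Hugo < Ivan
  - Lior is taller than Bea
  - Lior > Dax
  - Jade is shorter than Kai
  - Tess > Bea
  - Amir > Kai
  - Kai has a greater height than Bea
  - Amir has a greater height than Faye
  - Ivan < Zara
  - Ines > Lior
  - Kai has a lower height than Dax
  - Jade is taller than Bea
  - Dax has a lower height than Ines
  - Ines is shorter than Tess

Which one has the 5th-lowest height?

Jade

The consecutive relations fix a unique order: Hugo < Ivan < Zara < Bea < Jade < Kai < Dax < Lior < Ines < Tess < Faye < Amir.
Counting 5 from the smallest end gives Jade.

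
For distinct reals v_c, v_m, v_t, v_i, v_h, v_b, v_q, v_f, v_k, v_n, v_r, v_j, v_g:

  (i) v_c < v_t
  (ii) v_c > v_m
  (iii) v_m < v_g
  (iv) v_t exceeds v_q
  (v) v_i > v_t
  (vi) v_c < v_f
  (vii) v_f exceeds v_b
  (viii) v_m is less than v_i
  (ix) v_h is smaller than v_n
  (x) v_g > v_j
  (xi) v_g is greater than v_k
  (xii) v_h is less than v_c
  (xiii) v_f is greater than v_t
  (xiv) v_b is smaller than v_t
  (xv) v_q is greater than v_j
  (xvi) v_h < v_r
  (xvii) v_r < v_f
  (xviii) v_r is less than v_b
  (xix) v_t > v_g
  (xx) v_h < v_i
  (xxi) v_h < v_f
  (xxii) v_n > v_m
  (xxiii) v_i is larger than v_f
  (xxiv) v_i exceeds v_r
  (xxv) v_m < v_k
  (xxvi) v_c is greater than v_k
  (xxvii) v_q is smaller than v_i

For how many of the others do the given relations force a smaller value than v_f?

The elements the relations force below v_f are v_j, v_m, v_h, v_k, v_c, v_g, v_r, v_b, v_q, v_t — no chain reaches any other.
That is 10.

10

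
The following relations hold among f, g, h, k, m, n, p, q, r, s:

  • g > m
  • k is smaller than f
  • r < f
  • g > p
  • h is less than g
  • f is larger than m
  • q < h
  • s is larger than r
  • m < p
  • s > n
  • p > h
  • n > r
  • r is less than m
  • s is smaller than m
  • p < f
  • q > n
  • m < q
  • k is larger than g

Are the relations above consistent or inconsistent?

The single ordering r < n < s < m < q < h < p < g < k < f satisfies every listed relation, so no contradiction arises.

consistent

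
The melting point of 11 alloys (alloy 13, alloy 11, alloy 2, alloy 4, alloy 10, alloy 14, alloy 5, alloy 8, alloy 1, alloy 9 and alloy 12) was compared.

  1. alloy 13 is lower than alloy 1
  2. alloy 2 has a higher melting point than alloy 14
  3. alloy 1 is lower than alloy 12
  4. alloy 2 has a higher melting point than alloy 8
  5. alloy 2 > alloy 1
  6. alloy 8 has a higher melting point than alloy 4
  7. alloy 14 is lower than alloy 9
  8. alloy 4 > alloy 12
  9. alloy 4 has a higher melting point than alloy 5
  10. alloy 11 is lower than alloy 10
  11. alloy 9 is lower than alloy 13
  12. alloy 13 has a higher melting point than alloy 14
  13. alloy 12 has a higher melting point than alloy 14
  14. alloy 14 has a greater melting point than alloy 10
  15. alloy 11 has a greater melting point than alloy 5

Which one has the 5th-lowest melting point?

The consecutive relations fix a unique order: alloy 5 < alloy 11 < alloy 10 < alloy 14 < alloy 9 < alloy 13 < alloy 1 < alloy 12 < alloy 4 < alloy 8 < alloy 2.
Counting 5 from the smallest end gives alloy 9.

alloy 9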